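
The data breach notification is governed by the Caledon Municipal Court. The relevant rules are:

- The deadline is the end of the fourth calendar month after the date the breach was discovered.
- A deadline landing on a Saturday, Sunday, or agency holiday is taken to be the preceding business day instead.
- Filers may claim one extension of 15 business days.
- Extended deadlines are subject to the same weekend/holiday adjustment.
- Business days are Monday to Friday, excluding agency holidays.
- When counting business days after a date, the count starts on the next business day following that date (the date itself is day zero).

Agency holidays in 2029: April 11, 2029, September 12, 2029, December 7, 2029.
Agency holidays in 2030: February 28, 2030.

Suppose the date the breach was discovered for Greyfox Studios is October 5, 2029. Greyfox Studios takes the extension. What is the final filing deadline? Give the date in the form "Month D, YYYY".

4 months after October 5, 2029 falls in February 2030; the last day of that month is February 28, 2030.
February 28, 2030 is a listed holiday, so it moves to the preceding business day, February 27, 2030 (Wednesday).
The 15-business-day extension runs from February 27, 2030 to March 21, 2030.
March 21, 2030 (Thursday) is already a business day.
Final deadline: March 21, 2030.

March 21, 2030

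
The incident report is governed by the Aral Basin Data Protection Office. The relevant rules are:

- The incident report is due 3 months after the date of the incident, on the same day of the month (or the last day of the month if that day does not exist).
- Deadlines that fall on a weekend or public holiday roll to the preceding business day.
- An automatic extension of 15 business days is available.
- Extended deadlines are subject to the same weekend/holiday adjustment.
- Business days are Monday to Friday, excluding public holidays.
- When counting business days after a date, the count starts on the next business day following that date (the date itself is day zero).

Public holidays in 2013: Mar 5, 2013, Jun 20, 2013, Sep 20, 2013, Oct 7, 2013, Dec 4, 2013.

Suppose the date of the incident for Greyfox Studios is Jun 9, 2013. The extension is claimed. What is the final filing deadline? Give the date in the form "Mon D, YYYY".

3 months after Jun 9, 2013, on the same day of the month, is Sep 9, 2013.
Since Sep 9, 2013 is a Monday and not a holiday, the date is unchanged.
Counting 15 further business days from Sep 9, 2013 reaches Oct 1, 2013.
Oct 1, 2013 is a Tuesday and not a listed holiday, so it stands.
Deadline: Oct 1, 2013.

Oct 1, 2013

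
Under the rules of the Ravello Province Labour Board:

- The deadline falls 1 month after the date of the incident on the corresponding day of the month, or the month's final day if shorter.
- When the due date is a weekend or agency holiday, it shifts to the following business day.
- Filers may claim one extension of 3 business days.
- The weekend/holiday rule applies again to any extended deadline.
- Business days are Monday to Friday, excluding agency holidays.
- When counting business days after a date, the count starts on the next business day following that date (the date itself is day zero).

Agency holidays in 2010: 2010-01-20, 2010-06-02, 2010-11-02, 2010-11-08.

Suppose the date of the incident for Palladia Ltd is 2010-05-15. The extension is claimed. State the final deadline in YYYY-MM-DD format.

1 month from 2010-05-15 is 2010-06-15.
2010-06-15 (Tuesday) is already a business day.
The 3-business-day extension runs from 2010-06-15 to 2010-06-18.
2010-06-18 falls on a Friday, which is a business day, so no adjustment is needed.
So the filing is due 2010-06-18.

2010-06-18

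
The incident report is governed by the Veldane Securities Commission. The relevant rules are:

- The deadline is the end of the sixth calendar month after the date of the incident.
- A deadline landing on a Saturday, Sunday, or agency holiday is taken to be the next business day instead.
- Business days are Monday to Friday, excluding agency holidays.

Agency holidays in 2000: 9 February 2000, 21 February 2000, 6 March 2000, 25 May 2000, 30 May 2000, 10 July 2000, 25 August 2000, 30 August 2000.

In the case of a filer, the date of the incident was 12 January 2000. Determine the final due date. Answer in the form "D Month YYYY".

6 months after 12 January 2000 falls in July 2000; the last day of that month is 31 July 2000.
31 July 2000 falls on a Monday, which is a business day, so no adjustment is needed.
The final due date is 31 July 2000.

31 July 2000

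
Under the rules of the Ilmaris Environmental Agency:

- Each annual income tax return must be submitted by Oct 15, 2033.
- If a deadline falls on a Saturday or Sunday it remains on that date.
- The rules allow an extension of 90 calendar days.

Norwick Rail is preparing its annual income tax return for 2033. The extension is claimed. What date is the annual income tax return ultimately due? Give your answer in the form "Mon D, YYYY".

Jan 13, 2034

Start from the fixed due date, Oct 15, 2033.
Oct 15, 2033 is a Saturday; no weekend or holiday adjustment applies.
Applying the 90-calendar-day extension: Oct 15, 2033 + 90 days = Jan 13, 2034.
No adjustment is made for weekends or holidays, so Jan 13, 2034 stands.
So the filing is due Jan 13, 2034.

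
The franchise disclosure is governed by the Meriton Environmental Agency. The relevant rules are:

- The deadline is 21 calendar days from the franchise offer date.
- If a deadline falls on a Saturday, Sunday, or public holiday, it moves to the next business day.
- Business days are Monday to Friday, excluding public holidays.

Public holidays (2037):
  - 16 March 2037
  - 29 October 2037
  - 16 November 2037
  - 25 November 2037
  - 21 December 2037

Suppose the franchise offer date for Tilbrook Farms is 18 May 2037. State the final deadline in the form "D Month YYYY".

8 June 2037

Trigger date 18 May 2037 + 21 calendar days = 8 June 2037.
8 June 2037 is a Monday and not a listed holiday, so it stands.
Final deadline: 8 June 2037.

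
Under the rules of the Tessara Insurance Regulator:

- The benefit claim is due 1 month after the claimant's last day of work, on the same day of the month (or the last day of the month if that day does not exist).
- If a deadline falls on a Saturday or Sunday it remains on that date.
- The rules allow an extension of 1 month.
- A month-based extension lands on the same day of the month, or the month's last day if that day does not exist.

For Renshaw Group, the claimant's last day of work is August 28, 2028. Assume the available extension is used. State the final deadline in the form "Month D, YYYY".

1 month from August 28, 2028 is September 28, 2028.
No adjustment is made for weekends or holidays, so September 28, 2028 stands.
Applying the 1 month extension: 1 month after September 28, 2028 is October 28, 2028.
October 28, 2028 is a Saturday; no weekend or holiday adjustment applies.
Deadline: October 28, 2028.

October 28, 2028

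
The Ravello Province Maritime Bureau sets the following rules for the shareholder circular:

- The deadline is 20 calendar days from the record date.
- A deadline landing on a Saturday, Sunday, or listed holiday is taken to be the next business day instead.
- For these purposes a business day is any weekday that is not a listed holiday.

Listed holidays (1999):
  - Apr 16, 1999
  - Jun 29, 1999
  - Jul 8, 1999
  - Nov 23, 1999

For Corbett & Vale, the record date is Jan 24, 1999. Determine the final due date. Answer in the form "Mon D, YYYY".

Adding 20 calendar days to Jan 24, 1999 gives Feb 13, 1999.
Feb 13, 1999 is a Saturday, so it moves to the next business day, Feb 15, 1999 (Monday).
So the filing is due Feb 15, 1999.

Feb 15, 1999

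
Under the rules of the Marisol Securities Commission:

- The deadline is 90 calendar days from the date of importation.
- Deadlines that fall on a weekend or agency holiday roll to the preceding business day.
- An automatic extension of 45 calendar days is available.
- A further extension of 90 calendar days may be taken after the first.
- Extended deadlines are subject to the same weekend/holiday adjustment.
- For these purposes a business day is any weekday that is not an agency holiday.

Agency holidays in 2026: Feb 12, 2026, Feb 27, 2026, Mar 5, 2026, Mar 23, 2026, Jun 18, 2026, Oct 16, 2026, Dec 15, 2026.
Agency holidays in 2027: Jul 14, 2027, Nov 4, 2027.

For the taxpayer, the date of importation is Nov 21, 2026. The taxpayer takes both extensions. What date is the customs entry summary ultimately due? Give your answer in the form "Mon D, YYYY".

Jul 2, 2027

Adding 90 calendar days to Nov 21, 2026 gives Feb 19, 2027.
Feb 19, 2027 is a Friday and not a listed holiday, so it stands.
With the 45-day extension, Feb 19, 2027 becomes Apr 5, 2027.
Apr 5, 2027 (Monday) is already a business day.
With the 90-day extension, Apr 5, 2027 becomes Jul 4, 2027.
Jul 4, 2027 is a Sunday, so it moves to the preceding business day, Jul 2, 2027 (Friday).
Final deadline: Jul 2, 2027.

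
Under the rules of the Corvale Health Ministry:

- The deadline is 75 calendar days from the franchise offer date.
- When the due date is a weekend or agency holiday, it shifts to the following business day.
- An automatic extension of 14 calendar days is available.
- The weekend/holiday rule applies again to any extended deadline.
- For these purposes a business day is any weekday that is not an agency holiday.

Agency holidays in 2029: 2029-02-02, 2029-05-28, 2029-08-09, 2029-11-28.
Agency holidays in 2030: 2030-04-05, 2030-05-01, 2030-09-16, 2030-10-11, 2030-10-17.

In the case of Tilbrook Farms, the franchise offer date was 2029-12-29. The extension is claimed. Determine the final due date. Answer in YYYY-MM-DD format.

From 2029-12-29, 75 calendar days later is 2030-03-14.
2030-03-14 (Thursday) is already a business day.
With the 14-day extension, 2030-03-14 becomes 2030-03-28.
2030-03-28 is a Thursday and not a listed holiday, so it stands.
Deadline: 2030-03-28.

2030-03-28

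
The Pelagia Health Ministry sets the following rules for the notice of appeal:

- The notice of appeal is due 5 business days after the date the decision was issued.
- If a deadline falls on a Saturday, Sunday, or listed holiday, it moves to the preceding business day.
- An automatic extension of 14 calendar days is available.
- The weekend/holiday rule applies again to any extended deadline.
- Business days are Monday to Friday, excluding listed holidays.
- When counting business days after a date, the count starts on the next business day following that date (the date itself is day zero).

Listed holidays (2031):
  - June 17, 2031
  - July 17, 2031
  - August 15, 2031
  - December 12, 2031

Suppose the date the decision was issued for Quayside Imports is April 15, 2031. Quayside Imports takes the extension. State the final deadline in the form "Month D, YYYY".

5 business days after April 15, 2031, excluding weekends and holidays, is April 22, 2031.
April 22, 2031 falls on a Tuesday, which is a business day, so no adjustment is needed.
Add the 14 calendar-day extension to April 22, 2031: May 6, 2031.
May 6, 2031 is a Tuesday and not a listed holiday, so it stands.
So the filing is due May 6, 2031.

May 6, 2031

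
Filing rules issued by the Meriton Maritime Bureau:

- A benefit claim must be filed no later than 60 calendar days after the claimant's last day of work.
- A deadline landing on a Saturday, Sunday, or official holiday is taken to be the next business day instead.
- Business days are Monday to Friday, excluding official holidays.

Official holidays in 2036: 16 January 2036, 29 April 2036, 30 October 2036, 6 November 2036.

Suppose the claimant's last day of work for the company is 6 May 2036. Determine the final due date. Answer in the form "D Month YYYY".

7 July 2036

From 6 May 2036, 60 calendar days later is 5 July 2036.
Because 5 July 2036 is a Saturday, the deadline becomes 7 July 2036 (Monday).
The final due date is 7 July 2036.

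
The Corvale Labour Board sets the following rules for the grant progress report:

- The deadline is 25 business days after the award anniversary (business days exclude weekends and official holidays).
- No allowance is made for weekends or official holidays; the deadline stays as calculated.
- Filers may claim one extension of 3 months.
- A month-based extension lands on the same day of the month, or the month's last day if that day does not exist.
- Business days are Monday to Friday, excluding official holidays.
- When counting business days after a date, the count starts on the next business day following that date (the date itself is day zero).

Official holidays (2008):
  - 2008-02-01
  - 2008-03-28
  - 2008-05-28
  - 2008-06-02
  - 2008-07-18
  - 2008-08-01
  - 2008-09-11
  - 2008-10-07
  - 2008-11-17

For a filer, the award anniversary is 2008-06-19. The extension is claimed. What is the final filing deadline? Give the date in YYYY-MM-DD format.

2008-10-25

Counting 25 business days after 2008-06-19 (skipping weekends and listed holidays) reaches 2008-07-25.
No adjustment is made for weekends or holidays, so 2008-07-25 stands.
Add 3 months to 2008-07-25: 2008-10-25.
2008-10-25 is a Saturday; no weekend or holiday adjustment applies.
So the filing is due 2008-10-25.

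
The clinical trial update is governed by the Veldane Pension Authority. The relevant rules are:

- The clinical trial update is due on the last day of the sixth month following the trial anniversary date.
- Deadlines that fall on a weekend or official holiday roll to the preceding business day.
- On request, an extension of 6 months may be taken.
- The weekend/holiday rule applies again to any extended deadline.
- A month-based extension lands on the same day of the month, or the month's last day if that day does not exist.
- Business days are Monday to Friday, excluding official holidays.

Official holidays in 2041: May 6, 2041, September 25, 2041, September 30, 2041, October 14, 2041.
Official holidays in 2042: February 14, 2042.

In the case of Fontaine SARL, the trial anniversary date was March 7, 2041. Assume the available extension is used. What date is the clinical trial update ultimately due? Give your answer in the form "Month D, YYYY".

The sixth month after March 7, 2041 is September 2041, whose last day is September 30, 2041.
Because September 30, 2041 is a listed holiday, the deadline becomes September 27, 2041 (Friday).
The 6 months extension carries September 27, 2041 to March 27, 2042.
March 27, 2042 is a Thursday and not a listed holiday, so it stands.
So the filing is due March 27, 2042.

March 27, 2042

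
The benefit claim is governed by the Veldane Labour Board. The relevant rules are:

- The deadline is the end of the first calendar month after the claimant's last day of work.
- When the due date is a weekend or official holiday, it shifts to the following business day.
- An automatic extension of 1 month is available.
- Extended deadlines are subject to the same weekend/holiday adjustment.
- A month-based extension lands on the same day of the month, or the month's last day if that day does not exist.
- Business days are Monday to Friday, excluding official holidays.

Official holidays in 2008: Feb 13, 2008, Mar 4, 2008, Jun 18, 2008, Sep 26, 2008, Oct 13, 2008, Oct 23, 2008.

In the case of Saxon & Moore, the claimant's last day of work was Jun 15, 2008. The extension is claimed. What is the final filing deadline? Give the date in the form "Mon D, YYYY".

Sep 1, 2008

1 month after Jun 15, 2008 is July 2008; that month ends on Jul 31, 2008.
Jul 31, 2008 (Thursday) is already a business day.
Applying the 1 month extension: 1 month after Jul 31, 2008 is Aug 31, 2008.
Aug 31, 2008 is a Sunday; the next business day is Sep 1, 2008 (Monday).
The final due date is Sep 1, 2008.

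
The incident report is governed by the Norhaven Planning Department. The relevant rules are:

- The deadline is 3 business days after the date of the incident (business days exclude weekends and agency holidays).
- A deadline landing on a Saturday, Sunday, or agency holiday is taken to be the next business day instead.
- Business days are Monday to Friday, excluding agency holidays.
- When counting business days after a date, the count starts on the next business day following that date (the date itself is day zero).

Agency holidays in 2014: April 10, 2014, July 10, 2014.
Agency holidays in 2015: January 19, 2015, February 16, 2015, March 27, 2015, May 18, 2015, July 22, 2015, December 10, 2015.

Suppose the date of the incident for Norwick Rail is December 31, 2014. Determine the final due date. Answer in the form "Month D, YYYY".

January 5, 2015

3 business days after December 31, 2014, excluding weekends and holidays, is January 5, 2015.
January 5, 2015 is a Monday and not a listed holiday, so it stands.
Final deadline: January 5, 2015.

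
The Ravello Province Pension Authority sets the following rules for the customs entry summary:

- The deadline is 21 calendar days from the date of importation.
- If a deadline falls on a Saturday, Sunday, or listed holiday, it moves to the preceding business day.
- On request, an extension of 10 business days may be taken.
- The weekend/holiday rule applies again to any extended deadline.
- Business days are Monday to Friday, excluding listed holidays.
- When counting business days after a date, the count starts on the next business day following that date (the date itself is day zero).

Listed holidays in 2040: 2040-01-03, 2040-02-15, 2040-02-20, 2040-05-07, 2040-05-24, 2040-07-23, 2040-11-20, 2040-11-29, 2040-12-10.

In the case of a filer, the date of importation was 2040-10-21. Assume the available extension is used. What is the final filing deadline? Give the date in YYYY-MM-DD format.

2040-11-26

Adding 21 calendar days to 2040-10-21 gives 2040-11-11.
2040-11-11 is a Sunday, so it moves to the preceding business day, 2040-11-09 (Friday).
Applying the 10-business-day extension: 10 business days after 2040-11-09 is 2040-11-26.
Since 2040-11-26 is a Monday and not a holiday, the date is unchanged.
Deadline: 2040-11-26.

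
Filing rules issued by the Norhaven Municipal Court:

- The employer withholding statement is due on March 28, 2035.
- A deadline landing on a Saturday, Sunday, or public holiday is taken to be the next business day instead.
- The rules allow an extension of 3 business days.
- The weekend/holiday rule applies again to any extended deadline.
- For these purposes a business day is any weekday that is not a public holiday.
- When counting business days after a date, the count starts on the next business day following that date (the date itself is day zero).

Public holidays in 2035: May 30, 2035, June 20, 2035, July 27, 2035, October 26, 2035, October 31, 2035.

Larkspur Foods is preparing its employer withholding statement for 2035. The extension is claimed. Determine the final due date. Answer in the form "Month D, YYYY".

Start from the fixed due date, March 28, 2035.
Since March 28, 2035 is a Wednesday and not a holiday, the date is unchanged.
The 3-business-day extension runs from March 28, 2035 to April 2, 2035.
April 2, 2035 is a Monday and not a listed holiday, so it stands.
So the filing is due April 2, 2035.

April 2, 2035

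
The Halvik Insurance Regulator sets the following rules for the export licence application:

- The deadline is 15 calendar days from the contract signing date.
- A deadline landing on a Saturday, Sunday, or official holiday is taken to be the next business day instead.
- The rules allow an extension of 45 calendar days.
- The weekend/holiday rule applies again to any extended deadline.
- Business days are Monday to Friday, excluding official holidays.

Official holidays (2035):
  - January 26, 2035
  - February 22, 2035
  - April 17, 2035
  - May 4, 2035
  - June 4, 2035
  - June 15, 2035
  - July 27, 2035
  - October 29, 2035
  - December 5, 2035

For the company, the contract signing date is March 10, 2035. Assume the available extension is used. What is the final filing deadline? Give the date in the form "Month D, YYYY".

From March 10, 2035, 15 calendar days later is March 25, 2035.
Because March 25, 2035 is a Sunday, the deadline becomes March 26, 2035 (Monday).
The 45-calendar-day extension moves the deadline from March 26, 2035 to May 10, 2035.
May 10, 2035 is a Thursday and not a listed holiday, so it stands.
The final due date is May 10, 2035.

May 10, 2035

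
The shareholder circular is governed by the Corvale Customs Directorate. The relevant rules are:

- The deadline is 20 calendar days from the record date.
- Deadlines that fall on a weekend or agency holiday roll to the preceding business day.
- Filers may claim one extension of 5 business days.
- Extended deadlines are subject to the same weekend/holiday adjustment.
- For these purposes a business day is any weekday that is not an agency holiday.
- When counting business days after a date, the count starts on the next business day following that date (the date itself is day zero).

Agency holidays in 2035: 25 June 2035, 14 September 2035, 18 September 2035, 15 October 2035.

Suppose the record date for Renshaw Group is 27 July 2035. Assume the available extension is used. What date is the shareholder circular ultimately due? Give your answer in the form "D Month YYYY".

23 August 2035

20 calendar days after 27 July 2035 is 16 August 2035.
16 August 2035 falls on a Thursday, which is a business day, so no adjustment is needed.
Counting 5 further business days from 16 August 2035 reaches 23 August 2035.
23 August 2035 falls on a Thursday, which is a business day, so no adjustment is needed.
Deadline: 23 August 2035.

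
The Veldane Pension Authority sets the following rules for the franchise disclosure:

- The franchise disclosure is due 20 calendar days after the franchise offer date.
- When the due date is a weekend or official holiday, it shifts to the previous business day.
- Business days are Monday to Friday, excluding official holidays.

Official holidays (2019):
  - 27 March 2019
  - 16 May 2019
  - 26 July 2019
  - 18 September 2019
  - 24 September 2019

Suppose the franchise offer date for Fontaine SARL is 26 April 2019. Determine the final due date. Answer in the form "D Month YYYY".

15 May 2019

From 26 April 2019, 20 calendar days later is 16 May 2019.
16 May 2019 is a listed holiday; the preceding business day is 15 May 2019 (Wednesday).
So the filing is due 15 May 2019.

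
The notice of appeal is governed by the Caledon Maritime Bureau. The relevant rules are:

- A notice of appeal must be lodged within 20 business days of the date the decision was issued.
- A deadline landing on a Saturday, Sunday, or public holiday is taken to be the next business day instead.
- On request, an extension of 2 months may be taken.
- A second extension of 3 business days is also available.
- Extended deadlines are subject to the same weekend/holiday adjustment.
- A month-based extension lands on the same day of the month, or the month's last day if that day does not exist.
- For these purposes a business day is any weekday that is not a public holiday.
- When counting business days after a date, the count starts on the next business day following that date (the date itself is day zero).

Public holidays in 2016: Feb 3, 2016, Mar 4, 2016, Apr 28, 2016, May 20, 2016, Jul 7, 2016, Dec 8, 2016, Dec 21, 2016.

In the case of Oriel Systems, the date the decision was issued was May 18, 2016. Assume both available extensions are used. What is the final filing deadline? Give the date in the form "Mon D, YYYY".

Aug 19, 2016

Counting 20 business days after May 18, 2016 (skipping weekends and listed holidays) reaches Jun 16, 2016.
Jun 16, 2016 (Thursday) is already a business day.
The 2 months extension carries Jun 16, 2016 to Aug 16, 2016.
Aug 16, 2016 (Tuesday) is already a business day.
Applying the 3-business-day extension: 3 business days after Aug 16, 2016 is Aug 19, 2016.
Aug 19, 2016 is a Friday and not a listed holiday, so it stands.
The final due date is Aug 19, 2016.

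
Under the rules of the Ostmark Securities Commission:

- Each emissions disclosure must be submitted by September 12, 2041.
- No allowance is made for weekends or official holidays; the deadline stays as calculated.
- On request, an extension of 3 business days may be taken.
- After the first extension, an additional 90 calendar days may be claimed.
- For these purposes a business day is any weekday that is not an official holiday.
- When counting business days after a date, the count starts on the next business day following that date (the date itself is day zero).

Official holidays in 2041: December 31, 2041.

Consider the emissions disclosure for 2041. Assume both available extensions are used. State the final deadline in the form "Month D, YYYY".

December 16, 2041

The stated deadline is September 12, 2041.
September 12, 2041 falls on a Thursday. The rules make no weekend/holiday allowance, so it remains September 12, 2041.
Counting 3 further business days from September 12, 2041 reaches September 17, 2041.
No adjustment is made for weekends or holidays, so September 17, 2041 stands.
Add the 90 calendar-day extension to September 17, 2041: December 16, 2041.
December 16, 2041 is a Monday; no weekend or holiday adjustment applies.
Deadline: December 16, 2041.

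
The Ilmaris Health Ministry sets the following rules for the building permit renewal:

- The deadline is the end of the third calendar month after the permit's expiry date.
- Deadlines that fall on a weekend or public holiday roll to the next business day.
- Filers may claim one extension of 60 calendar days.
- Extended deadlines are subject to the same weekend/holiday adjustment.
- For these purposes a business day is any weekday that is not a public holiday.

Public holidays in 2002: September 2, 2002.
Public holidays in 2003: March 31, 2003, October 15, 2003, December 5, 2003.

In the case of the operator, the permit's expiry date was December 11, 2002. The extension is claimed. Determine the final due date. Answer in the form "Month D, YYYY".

June 2, 2003

The third month after December 11, 2002 is March 2003, whose last day is March 31, 2003.
Because March 31, 2003 is a listed holiday, the deadline becomes April 1, 2003 (Tuesday).
With the 60-day extension, April 1, 2003 becomes May 31, 2003.
May 31, 2003 falls on a Saturday. Rolling to the next business day gives June 2, 2003, a Monday.
Final deadline: June 2, 2003.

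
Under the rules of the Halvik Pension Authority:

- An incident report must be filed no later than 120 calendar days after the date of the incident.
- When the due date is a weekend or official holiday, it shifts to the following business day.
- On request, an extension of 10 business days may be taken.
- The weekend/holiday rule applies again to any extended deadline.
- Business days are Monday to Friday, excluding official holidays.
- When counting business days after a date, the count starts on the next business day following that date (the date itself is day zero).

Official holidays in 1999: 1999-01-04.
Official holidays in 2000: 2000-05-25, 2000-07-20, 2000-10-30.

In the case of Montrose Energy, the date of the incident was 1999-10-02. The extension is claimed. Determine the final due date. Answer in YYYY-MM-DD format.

From 1999-10-02, 120 calendar days later is 2000-01-30.
2000-01-30 is a Sunday, so it moves to the next business day, 2000-01-31 (Monday).
Applying the 10-business-day extension: 10 business days after 2000-01-31 is 2000-02-14.
2000-02-14 falls on a Monday, which is a business day, so no adjustment is needed.
So the filing is due 2000-02-14.

2000-02-14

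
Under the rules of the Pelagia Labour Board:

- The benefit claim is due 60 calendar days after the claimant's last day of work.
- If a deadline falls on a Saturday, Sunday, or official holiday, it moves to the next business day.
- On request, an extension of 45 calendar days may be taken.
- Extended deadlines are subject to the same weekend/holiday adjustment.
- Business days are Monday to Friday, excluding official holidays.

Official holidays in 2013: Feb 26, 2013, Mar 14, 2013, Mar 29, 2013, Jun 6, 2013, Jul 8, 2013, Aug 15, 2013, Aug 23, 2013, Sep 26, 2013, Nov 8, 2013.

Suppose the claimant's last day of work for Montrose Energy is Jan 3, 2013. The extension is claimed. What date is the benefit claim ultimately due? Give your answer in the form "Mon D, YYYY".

Adding 60 calendar days to Jan 3, 2013 gives Mar 4, 2013.
Mar 4, 2013 (Monday) is already a business day.
Add the 45 calendar-day extension to Mar 4, 2013: Apr 18, 2013.
Since Apr 18, 2013 is a Thursday and not a holiday, the date is unchanged.
So the filing is due Apr 18, 2013.

Apr 18, 2013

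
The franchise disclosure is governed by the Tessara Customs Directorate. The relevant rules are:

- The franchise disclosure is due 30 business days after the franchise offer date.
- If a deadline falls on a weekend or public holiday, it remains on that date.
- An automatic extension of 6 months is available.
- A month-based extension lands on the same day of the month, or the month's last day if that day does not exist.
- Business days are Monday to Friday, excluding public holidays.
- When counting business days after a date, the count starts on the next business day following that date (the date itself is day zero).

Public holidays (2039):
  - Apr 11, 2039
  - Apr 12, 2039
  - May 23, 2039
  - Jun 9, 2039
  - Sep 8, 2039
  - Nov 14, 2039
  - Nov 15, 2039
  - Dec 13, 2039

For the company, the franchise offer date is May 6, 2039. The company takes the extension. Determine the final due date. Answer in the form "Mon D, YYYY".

Dec 21, 2039

30 business days after May 6, 2039, excluding weekends and holidays, is Jun 21, 2039.
No adjustment is made for weekends or holidays, so Jun 21, 2039 stands.
Add 6 months to Jun 21, 2039: Dec 21, 2039.
No adjustment is made for weekends or holidays, so Dec 21, 2039 stands.
Final deadline: Dec 21, 2039.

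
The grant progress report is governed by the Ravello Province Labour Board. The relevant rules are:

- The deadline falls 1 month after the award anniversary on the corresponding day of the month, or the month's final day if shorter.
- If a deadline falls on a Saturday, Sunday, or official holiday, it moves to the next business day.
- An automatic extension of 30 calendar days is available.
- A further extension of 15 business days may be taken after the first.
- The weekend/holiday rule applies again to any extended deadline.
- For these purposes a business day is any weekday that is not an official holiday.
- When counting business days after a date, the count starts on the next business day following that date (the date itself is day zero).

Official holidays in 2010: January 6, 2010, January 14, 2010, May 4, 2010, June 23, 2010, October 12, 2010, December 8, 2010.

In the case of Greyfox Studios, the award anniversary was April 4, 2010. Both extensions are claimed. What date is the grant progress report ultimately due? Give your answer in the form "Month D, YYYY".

Moving 1 month forward from April 4, 2010 on the corresponding day gives May 4, 2010.
May 4, 2010 is a listed holiday; the next business day is May 5, 2010 (Wednesday).
Add the 30 calendar-day extension to May 5, 2010: June 4, 2010.
Since June 4, 2010 is a Friday and not a holiday, the date is unchanged.
The 15-business-day extension runs from June 4, 2010 to June 28, 2010.
June 28, 2010 is a Monday and not a listed holiday, so it stands.
Deadline: June 28, 2010.

June 28, 2010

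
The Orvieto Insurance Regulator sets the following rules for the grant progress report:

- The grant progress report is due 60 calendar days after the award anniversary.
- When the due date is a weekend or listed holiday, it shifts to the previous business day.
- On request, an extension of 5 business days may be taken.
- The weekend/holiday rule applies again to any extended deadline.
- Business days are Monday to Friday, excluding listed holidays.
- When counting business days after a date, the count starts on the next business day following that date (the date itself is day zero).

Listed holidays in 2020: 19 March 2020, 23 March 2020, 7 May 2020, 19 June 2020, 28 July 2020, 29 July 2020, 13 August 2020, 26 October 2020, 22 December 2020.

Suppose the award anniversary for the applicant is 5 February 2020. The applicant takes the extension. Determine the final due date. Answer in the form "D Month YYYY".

60 calendar days after 5 February 2020 is 5 April 2020.
Because 5 April 2020 is a Sunday, the deadline becomes 3 April 2020 (Friday).
The 5-business-day extension runs from 3 April 2020 to 10 April 2020.
10 April 2020 is a Friday and not a listed holiday, so it stands.
Deadline: 10 April 2020.

10 April 2020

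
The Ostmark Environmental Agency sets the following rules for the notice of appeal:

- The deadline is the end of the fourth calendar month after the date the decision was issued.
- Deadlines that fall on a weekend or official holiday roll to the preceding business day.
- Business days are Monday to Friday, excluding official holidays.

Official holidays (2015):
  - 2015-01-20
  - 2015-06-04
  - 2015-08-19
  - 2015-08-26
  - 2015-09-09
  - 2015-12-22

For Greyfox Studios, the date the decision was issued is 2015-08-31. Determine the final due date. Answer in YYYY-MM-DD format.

4 months after 2015-08-31 is December 2015; that month ends on 2015-12-31.
2015-12-31 is a Thursday and not a listed holiday, so it stands.
The final due date is 2015-12-31.

2015-12-31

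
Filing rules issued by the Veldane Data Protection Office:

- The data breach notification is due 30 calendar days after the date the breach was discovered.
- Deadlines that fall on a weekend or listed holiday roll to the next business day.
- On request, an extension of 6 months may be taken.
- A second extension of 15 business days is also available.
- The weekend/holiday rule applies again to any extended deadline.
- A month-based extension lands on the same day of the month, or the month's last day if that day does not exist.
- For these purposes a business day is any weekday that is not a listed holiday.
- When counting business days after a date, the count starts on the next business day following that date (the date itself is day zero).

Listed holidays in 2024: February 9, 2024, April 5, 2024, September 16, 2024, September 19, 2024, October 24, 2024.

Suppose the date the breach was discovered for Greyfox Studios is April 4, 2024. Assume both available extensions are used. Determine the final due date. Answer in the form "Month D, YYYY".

30 calendar days after April 4, 2024 is May 4, 2024.
May 4, 2024 is a Saturday, so it moves to the next business day, May 6, 2024 (Monday).
Applying the 6 months extension: 6 months after May 6, 2024 is November 6, 2024.
November 6, 2024 is a Wednesday and not a listed holiday, so it stands.
Counting 15 further business days from November 6, 2024 reaches November 27, 2024.
November 27, 2024 is a Wednesday and not a listed holiday, so it stands.
The final due date is November 27, 2024.

November 27, 2024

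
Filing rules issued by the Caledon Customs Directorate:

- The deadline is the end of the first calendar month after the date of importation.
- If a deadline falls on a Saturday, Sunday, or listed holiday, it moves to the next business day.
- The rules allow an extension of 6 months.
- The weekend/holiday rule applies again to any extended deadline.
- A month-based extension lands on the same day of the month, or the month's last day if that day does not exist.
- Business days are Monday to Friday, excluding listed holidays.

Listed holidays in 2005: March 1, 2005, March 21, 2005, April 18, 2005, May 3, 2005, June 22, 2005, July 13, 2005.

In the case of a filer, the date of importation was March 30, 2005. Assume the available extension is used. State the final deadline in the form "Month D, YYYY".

November 2, 2005

1 month after March 30, 2005 falls in April 2005; the last day of that month is April 30, 2005.
Because April 30, 2005 is a Saturday, the deadline becomes May 2, 2005 (Monday).
Applying the 6 months extension: 6 months after May 2, 2005 is November 2, 2005.
November 2, 2005 is a Wednesday and not a listed holiday, so it stands.
Final deadline: November 2, 2005.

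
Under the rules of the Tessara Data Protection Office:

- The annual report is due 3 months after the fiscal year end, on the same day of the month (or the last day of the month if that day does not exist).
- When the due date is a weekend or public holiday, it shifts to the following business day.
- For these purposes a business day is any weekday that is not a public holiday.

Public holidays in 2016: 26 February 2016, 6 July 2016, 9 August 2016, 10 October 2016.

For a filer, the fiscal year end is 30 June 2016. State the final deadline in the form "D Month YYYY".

3 months after 30 June 2016, on the same day of the month, is 30 September 2016.
30 September 2016 falls on a Friday, which is a business day, so no adjustment is needed.
The final due date is 30 September 2016.

30 September 2016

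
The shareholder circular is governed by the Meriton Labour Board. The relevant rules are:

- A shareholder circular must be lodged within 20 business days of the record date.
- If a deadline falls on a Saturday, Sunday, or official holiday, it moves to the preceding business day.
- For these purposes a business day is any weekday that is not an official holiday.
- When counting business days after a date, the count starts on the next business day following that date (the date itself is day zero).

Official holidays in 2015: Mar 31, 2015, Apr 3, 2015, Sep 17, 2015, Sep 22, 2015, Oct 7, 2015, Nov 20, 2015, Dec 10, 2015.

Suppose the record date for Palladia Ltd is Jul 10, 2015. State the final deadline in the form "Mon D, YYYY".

20 business days after Jul 10, 2015, excluding weekends and holidays, is Aug 7, 2015.
Aug 7, 2015 (Friday) is already a business day.
Deadline: Aug 7, 2015.

Aug 7, 2015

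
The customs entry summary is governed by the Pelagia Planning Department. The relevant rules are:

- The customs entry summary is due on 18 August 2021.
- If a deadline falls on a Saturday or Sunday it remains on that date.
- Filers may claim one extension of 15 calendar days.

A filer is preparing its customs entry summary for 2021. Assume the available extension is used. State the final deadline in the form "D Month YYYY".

2 September 2021

The stated deadline is 18 August 2021.
18 August 2021 is a Wednesday; no weekend or holiday adjustment applies.
Add the 15 calendar-day extension to 18 August 2021: 2 September 2021.
2 September 2021 falls on a Thursday. The rules make no weekend/holiday allowance, so it remains 2 September 2021.
Final deadline: 2 September 2021.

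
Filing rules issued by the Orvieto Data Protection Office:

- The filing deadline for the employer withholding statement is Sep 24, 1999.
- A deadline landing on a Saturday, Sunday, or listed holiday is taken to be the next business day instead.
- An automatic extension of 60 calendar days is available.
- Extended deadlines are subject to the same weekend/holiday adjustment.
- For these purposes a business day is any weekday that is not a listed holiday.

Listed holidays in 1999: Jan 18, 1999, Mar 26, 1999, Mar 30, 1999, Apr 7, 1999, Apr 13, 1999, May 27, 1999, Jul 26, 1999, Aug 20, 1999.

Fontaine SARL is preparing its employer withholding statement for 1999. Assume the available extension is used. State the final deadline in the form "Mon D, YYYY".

The statutory due date is Sep 24, 1999.
Sep 24, 1999 falls on a Friday, which is a business day, so no adjustment is needed.
Add the 60 calendar-day extension to Sep 24, 1999: Nov 23, 1999.
Nov 23, 1999 is a Tuesday and not a listed holiday, so it stands.
Deadline: Nov 23, 1999.

Nov 23, 1999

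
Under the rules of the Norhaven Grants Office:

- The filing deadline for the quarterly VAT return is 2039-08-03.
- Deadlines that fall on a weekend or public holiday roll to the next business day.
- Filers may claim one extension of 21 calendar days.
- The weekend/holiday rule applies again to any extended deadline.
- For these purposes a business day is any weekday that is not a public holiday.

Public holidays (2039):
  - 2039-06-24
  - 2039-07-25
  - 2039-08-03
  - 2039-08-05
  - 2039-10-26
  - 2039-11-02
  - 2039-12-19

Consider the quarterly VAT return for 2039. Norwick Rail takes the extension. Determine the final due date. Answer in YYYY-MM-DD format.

2039-08-25

The statutory due date is 2039-08-03.
2039-08-03 falls on a listed holiday. Rolling to the next business day gives 2039-08-04, a Thursday.
With the 21-day extension, 2039-08-04 becomes 2039-08-25.
2039-08-25 falls on a Thursday, which is a business day, so no adjustment is needed.
The final due date is 2039-08-25.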